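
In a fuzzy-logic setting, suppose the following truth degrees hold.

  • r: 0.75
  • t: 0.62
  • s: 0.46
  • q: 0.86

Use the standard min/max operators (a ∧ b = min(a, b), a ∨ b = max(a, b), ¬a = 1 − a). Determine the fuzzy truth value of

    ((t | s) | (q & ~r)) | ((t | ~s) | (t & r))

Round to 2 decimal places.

0.62

t | s = max(a, b) on (0.62, 0.46) = 0.62
~r = 1 − 0.75 = 0.25
q & ~r = min(a, b) on (0.86, 0.25) = 0.25
(t | s) | (q & ~r) = max(a, b) on (0.62, 0.25) = 0.62
~s = 1 − 0.46 = 0.54
t | ~s = max(a, b) on (0.62, 0.54) = 0.62
t & r = min(a, b) on (0.62, 0.75) = 0.62
(t | ~s) | (t & r) = max(a, b) on (0.62, 0.62) = 0.62
((t | s) | (q & ~r)) | ((t | ~s) | (t & r)) = max(a, b) on (0.62, 0.62) = 0.62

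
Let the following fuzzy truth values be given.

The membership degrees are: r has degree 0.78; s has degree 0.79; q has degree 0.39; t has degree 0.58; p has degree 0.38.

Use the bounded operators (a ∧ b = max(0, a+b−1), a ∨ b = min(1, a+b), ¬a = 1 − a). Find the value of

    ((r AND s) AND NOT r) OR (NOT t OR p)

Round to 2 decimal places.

0.80

r AND s = max(0, a+b−1) on (0.78, 0.79) = 0.57
NOT r = 1 − 0.78 = 0.22
(r AND s) AND NOT r = max(0, a+b−1) on (0.57, 0.22) = 0.00
NOT t = 1 − 0.58 = 0.42
NOT t OR p = min(1, a+b) on (0.42, 0.38) = 0.80
((r AND s) AND NOT r) OR (NOT t OR p) = min(1, a+b) on (0.00, 0.80) = 0.80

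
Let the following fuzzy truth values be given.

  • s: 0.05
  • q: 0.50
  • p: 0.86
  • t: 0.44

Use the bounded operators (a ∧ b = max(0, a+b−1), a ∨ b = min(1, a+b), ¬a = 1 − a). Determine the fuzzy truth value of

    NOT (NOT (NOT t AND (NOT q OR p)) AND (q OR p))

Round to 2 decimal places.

0.56

NOT t = 1 − 0.44 = 0.56
NOT q = 1 − 0.50 = 0.50
NOT q OR p = min(1, a+b) on (0.50, 0.86) = 1.00
NOT t AND (NOT q OR p) = max(0, a+b−1) on (0.56, 1.00) = 0.56
NOT (NOT t AND (NOT q OR p)) = 1 − 0.56 = 0.44
q OR p = min(1, a+b) on (0.50, 0.86) = 1.00
NOT (NOT t AND (NOT q OR p)) AND (q OR p) = max(0, a+b−1) on (0.44, 1.00) = 0.44
NOT (NOT (NOT t AND (NOT q OR p)) AND (q OR p)) = 1 − 0.44 = 0.56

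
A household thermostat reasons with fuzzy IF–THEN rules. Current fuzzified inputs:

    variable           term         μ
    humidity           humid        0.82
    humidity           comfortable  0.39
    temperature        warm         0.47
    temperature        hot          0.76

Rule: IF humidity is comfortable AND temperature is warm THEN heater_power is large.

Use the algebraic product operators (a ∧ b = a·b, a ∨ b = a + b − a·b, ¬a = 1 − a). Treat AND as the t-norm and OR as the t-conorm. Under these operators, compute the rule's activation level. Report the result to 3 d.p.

0.183

firing strength: comfortable=0.39, warm=0.47; AND[a·b] → w = 0.1833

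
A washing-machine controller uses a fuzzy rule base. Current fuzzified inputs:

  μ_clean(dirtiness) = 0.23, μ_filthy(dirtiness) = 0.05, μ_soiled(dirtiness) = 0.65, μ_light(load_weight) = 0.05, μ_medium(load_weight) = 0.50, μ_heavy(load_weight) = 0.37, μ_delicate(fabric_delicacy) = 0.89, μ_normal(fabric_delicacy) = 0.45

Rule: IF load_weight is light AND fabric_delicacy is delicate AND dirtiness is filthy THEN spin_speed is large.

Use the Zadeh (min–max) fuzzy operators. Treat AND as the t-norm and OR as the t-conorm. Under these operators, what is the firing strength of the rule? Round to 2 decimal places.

0.05

firing strength: light=0.05, delicate=0.89, filthy=0.05; AND[min(a, b)] → w = 0.05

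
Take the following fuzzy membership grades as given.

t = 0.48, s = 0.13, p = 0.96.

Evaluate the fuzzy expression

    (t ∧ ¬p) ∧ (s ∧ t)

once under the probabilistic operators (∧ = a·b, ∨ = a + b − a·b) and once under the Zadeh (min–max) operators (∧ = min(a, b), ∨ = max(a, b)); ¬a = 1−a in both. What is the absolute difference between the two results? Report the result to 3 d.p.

Under probabilistic:
  ¬p = 1 − 0.9600 = 0.0400
  t ∧ ¬p = a·b on (0.4800, 0.0400) = 0.0192
  s ∧ t = a·b on (0.1300, 0.4800) = 0.0624
  (t ∧ ¬p) ∧ (s ∧ t) = a·b on (0.0192, 0.0624) = 0.0012
  → value = 0.0012
Under Zadeh (min–max):
  ¬p = 1 − 0.96 = 0.04
  t ∧ ¬p = min(a, b) on (0.48, 0.04) = 0.04
  s ∧ t = min(a, b) on (0.13, 0.48) = 0.13
  (t ∧ ¬p) ∧ (s ∧ t) = min(a, b) on (0.04, 0.13) = 0.04
  → value = 0.0400
|0.0012 − 0.0400| = 0.039

0.039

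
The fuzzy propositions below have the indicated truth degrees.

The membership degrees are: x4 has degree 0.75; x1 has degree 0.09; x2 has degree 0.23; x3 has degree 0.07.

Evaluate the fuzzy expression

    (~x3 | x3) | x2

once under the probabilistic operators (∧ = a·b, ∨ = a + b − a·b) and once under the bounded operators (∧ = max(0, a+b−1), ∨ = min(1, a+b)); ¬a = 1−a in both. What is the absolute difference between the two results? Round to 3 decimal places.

Under probabilistic:
  ~x3 = 1 − 0.0700 = 0.9300
  ~x3 | x3 = a + b − a·b on (0.9300, 0.0700) = 0.9349
  (~x3 | x3) | x2 = a + b − a·b on (0.9349, 0.2300) = 0.9499
  → value = 0.9499
Under bounded:
  ~x3 = 1 − 0.07 = 0.93
  ~x3 | x3 = min(1, a+b) on (0.93, 0.07) = 1.00
  (~x3 | x3) | x2 = min(1, a+b) on (1.00, 0.23) = 1.00
  → value = 1.0000
|0.9499 − 1.0000| = 0.050

0.050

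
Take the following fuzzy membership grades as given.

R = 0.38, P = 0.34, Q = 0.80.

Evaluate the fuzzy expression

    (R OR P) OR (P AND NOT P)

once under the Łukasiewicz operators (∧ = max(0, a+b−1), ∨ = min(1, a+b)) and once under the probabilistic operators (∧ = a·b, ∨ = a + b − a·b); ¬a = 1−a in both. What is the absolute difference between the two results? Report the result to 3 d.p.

Under Łukasiewicz:
  R OR P = min(1, a+b) on (0.38, 0.34) = 0.72
  NOT P = 1 − 0.34 = 0.66
  P AND NOT P = max(0, a+b−1) on (0.34, 0.66) = 0.00
  (R OR P) OR (P AND NOT P) = min(1, a+b) on (0.72, 0.00) = 0.72
  → value = 0.7200
Under probabilistic:
  R OR P = a + b − a·b on (0.3800, 0.3400) = 0.5908
  NOT P = 1 − 0.3400 = 0.6600
  P AND NOT P = a·b on (0.3400, 0.6600) = 0.2244
  (R OR P) OR (P AND NOT P) = a + b − a·b on (0.5908, 0.2244) = 0.6826
  → value = 0.6826
|0.7200 − 0.6826| = 0.037

0.037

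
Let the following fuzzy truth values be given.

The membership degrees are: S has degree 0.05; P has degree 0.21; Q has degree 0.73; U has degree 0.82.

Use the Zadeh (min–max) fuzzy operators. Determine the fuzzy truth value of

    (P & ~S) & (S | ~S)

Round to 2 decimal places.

0.21

~S = 1 − 0.05 = 0.95
P & ~S = min(a, b) on (0.21, 0.95) = 0.21
~S = 1 − 0.05 = 0.95
S | ~S = max(a, b) on (0.05, 0.95) = 0.95
(P & ~S) & (S | ~S) = min(a, b) on (0.21, 0.95) = 0.21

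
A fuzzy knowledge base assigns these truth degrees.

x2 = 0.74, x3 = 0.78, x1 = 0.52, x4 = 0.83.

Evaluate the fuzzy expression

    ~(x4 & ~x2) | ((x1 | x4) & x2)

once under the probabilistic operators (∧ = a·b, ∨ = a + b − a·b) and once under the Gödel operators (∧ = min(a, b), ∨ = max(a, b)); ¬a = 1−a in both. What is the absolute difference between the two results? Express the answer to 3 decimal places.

Under probabilistic:
  ~x2 = 1 − 0.7400 = 0.2600
  x4 & ~x2 = a·b on (0.8300, 0.2600) = 0.2158
  ~(x4 & ~x2) = 1 − 0.2158 = 0.7842
  x1 | x4 = a + b − a·b on (0.5200, 0.8300) = 0.9184
  (x1 | x4) & x2 = a·b on (0.9184, 0.7400) = 0.6796
  ~(x4 & ~x2) | ((x1 | x4) & x2) = a + b − a·b on (0.7842, 0.6796) = 0.9309
  → value = 0.9309
Under Gödel:
  ~x2 = 1 − 0.74 = 0.26
  x4 & ~x2 = min(a, b) on (0.83, 0.26) = 0.26
  ~(x4 & ~x2) = 1 − 0.26 = 0.74
  x1 | x4 = max(a, b) on (0.52, 0.83) = 0.83
  (x1 | x4) & x2 = min(a, b) on (0.83, 0.74) = 0.74
  ~(x4 & ~x2) | ((x1 | x4) & x2) = max(a, b) on (0.74, 0.74) = 0.74
  → value = 0.7400
|0.9309 − 0.7400| = 0.191

0.191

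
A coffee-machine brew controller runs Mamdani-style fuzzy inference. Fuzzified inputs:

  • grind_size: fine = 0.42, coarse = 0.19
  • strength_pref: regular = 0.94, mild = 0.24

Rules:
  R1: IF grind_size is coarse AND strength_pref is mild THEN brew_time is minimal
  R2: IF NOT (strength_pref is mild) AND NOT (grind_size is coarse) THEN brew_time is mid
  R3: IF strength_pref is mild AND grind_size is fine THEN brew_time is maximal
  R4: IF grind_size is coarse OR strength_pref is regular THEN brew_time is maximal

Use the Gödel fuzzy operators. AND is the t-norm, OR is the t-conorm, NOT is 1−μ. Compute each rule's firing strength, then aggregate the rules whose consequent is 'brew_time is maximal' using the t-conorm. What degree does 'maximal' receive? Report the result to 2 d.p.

0.94

R1: coarse=0.19, mild=0.24; AND[min(a, b)] → w = 0.19
R2: ¬mild=1−0.24=0.76, ¬coarse=1−0.19=0.81; AND[min(a, b)] → w = 0.76
R3: mild=0.24, fine=0.42; AND[min(a, b)] → w = 0.24
R4: coarse=0.19, regular=0.94; OR[max(a, b)] → w = 0.94
Rules with consequent 'maximal': {R3, R4} → strengths 0.24, 0.94
Aggregate via t-conorm [max(a, b)]: 0.94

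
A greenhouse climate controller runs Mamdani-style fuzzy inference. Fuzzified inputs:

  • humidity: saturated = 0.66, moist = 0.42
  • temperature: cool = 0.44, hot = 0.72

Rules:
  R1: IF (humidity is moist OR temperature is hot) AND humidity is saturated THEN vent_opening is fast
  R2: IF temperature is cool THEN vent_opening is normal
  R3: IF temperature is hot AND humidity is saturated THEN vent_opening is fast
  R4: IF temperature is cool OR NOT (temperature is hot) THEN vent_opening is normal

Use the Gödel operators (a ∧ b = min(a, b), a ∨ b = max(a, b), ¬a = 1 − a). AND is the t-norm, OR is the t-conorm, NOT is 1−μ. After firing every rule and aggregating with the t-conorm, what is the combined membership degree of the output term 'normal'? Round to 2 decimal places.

R1: (moist=0.42 OR hot=0.72) = 0.72; AND[min(a, b)] with saturated=0.66 → w = 0.66
R2: cool=0.44 → w = 0.44
R3: hot=0.72, saturated=0.66; AND[min(a, b)] → w = 0.66
R4: cool=0.44, ¬hot=1−0.72=0.28; OR[max(a, b)] → w = 0.44
Rules with consequent 'normal': {R2, R4} → strengths 0.44, 0.44
Aggregate via t-conorm [max(a, b)]: 0.44

0.44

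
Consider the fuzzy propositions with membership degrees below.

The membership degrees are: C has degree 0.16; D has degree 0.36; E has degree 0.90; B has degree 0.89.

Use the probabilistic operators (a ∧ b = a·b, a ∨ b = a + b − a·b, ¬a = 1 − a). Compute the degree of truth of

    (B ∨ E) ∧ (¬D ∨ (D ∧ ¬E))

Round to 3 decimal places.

B ∨ E = a + b − a·b on (0.8900, 0.9000) = 0.9890
¬D = 1 − 0.3600 = 0.6400
¬E = 1 − 0.9000 = 0.1000
D ∧ ¬E = a·b on (0.3600, 0.1000) = 0.0360
¬D ∨ (D ∧ ¬E) = a + b − a·b on (0.6400, 0.0360) = 0.6530
(B ∨ E) ∧ (¬D ∨ (D ∧ ¬E)) = a·b on (0.9890, 0.6530) = 0.6458

0.646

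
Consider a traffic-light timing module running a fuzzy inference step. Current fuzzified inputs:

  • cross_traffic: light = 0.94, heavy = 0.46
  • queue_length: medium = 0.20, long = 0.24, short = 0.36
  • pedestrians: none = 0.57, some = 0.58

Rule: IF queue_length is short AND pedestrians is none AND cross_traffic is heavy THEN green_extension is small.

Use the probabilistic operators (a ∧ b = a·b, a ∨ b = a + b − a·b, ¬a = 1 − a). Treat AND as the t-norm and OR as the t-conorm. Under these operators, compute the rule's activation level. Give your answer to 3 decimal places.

0.094

firing strength: short=0.36, none=0.57, heavy=0.46; AND[a·b] → w = 0.0944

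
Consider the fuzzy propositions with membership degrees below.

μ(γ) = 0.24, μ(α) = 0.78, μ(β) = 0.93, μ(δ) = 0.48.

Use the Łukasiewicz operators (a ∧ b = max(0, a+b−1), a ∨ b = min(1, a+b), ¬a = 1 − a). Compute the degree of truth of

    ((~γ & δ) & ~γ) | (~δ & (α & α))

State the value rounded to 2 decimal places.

~γ = 1 − 0.24 = 0.76
~γ & δ = max(0, a+b−1) on (0.76, 0.48) = 0.24
~γ = 1 − 0.24 = 0.76
(~γ & δ) & ~γ = max(0, a+b−1) on (0.24, 0.76) = 0.00
~δ = 1 − 0.48 = 0.52
α & α = max(0, a+b−1) on (0.78, 0.78) = 0.56
~δ & (α & α) = max(0, a+b−1) on (0.52, 0.56) = 0.08
((~γ & δ) & ~γ) | (~δ & (α & α)) = min(1, a+b) on (0.00, 0.08) = 0.08

0.08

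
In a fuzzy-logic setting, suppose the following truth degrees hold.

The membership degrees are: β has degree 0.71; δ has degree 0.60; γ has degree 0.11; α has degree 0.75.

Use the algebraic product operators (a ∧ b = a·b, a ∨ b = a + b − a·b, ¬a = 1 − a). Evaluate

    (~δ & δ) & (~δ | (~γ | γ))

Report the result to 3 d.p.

~δ = 1 − 0.6000 = 0.4000
~δ & δ = a·b on (0.4000, 0.6000) = 0.2400
~δ = 1 − 0.6000 = 0.4000
~γ = 1 − 0.1100 = 0.8900
~γ | γ = a + b − a·b on (0.8900, 0.1100) = 0.9021
~δ | (~γ | γ) = a + b − a·b on (0.4000, 0.9021) = 0.9413
(~δ & δ) & (~δ | (~γ | γ)) = a·b on (0.2400, 0.9413) = 0.2259

0.226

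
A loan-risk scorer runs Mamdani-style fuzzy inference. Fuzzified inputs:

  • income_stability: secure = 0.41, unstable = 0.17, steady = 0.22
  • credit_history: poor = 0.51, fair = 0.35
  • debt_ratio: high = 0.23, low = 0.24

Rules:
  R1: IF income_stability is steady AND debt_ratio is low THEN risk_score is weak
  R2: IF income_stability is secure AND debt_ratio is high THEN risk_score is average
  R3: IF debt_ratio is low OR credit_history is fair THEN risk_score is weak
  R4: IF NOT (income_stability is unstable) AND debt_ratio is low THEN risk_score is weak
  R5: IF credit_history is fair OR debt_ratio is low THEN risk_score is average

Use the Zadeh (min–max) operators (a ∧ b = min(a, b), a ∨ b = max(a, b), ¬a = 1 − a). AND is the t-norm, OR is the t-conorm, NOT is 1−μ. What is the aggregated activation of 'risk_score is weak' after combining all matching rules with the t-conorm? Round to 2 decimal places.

0.35

R1: steady=0.22, low=0.24; AND[min(a, b)] → w = 0.22
R2: secure=0.41, high=0.23; AND[min(a, b)] → w = 0.23
R3: low=0.24, fair=0.35; OR[max(a, b)] → w = 0.35
R4: ¬unstable=1−0.17=0.83, low=0.24; AND[min(a, b)] → w = 0.24
R5: fair=0.35, low=0.24; OR[max(a, b)] → w = 0.35
Rules with consequent 'weak': {R1, R3, R4} → strengths 0.22, 0.35, 0.24
Aggregate via t-conorm [max(a, b)]: 0.35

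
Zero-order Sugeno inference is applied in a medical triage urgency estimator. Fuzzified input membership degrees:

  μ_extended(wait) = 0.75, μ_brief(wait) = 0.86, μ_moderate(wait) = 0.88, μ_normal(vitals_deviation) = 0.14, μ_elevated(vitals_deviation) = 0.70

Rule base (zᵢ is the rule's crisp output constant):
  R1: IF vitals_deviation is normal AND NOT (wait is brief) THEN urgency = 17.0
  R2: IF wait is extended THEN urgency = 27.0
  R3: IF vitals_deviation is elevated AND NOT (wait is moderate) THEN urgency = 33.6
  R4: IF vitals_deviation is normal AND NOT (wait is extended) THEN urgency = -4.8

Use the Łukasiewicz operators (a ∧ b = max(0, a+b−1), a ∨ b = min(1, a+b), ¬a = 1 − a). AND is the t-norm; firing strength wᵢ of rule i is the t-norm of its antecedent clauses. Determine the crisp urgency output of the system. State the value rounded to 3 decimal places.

R1 (z=17.0): normal=0.14, ¬brief=1−0.86=0.14; AND[max(0, a+b−1)] → w = 0.00
R2 (z=27.0): extended=0.75 → w = 0.75
R3 (z=33.6): elevated=0.70, ¬moderate=1−0.88=0.12; AND[max(0, a+b−1)] → w = 0.00
R4 (z=-4.8): normal=0.14, ¬extended=1−0.75=0.25; AND[max(0, a+b−1)] → w = 0.00
Weighted average = (0.00·17.0 + 0.75·27.0 + 0.00·33.6 + 0.00·-4.8) / (0.00 + 0.75 + 0.00 + 0.00)
  = 20.2500 / 0.7500 = 27.000

27.000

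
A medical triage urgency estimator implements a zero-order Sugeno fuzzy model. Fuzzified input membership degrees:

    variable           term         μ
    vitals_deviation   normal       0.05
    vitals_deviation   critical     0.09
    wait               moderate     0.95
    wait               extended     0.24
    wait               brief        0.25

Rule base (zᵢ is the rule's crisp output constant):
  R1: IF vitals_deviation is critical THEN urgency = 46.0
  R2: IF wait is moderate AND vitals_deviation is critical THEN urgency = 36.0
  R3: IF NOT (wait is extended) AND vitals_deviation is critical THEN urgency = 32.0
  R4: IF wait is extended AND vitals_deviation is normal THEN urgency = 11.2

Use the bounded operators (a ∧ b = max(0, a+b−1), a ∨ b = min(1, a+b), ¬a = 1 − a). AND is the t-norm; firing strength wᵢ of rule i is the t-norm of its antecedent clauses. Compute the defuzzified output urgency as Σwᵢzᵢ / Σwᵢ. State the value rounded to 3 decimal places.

R1 (z=46.0): critical=0.09 → w = 0.09
R2 (z=36.0): moderate=0.95, critical=0.09; AND[max(0, a+b−1)] → w = 0.04
R3 (z=32.0): ¬extended=1−0.24=0.76, critical=0.09; AND[max(0, a+b−1)] → w = 0.00
R4 (z=11.2): extended=0.24, normal=0.05; AND[max(0, a+b−1)] → w = 0.00
Weighted average = (0.09·46.0 + 0.04·36.0 + 0.00·32.0 + 0.00·11.2) / (0.09 + 0.04 + 0.00 + 0.00)
  = 5.5800 / 0.1300 = 42.923

42.923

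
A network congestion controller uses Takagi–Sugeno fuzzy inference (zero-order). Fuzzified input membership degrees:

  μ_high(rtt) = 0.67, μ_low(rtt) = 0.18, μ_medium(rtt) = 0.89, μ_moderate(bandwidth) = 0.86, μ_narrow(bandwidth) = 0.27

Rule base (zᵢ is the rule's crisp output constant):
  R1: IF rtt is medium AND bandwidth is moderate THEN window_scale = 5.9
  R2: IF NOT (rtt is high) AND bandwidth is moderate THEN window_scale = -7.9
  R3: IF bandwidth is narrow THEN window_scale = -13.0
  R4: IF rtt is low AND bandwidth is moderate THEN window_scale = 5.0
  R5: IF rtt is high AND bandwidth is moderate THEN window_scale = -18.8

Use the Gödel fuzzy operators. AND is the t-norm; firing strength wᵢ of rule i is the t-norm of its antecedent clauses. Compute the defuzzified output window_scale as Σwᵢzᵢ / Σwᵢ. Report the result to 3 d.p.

R1 (z=5.9): medium=0.89, moderate=0.86; AND[min(a, b)] → w = 0.86
R2 (z=-7.9): ¬high=1−0.67=0.33, moderate=0.86; AND[min(a, b)] → w = 0.33
R3 (z=-13.0): narrow=0.27 → w = 0.27
R4 (z=5.0): low=0.18, moderate=0.86; AND[min(a, b)] → w = 0.18
R5 (z=-18.8): high=0.67, moderate=0.86; AND[min(a, b)] → w = 0.67
Weighted average = (0.86·5.9 + 0.33·-7.9 + 0.27·-13.0 + 0.18·5.0 + 0.67·-18.8) / (0.86 + 0.33 + 0.27 + 0.18 + 0.67)
  = -12.7390 / 2.3100 = -5.515

-5.515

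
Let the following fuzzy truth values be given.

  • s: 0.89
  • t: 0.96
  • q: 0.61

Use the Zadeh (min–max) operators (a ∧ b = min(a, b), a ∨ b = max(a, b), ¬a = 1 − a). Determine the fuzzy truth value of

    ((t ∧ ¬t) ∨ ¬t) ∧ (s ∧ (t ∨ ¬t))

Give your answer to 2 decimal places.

0.04

¬t = 1 − 0.96 = 0.04
t ∧ ¬t = min(a, b) on (0.96, 0.04) = 0.04
¬t = 1 − 0.96 = 0.04
(t ∧ ¬t) ∨ ¬t = max(a, b) on (0.04, 0.04) = 0.04
¬t = 1 − 0.96 = 0.04
t ∨ ¬t = max(a, b) on (0.96, 0.04) = 0.96
s ∧ (t ∨ ¬t) = min(a, b) on (0.89, 0.96) = 0.89
((t ∧ ¬t) ∨ ¬t) ∧ (s ∧ (t ∨ ¬t)) = min(a, b) on (0.04, 0.89) = 0.04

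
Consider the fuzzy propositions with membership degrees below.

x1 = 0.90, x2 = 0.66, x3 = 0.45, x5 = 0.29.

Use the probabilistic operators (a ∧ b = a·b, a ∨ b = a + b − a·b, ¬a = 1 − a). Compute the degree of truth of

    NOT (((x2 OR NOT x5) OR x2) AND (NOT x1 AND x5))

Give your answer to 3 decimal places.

0.972

NOT x5 = 1 − 0.2900 = 0.7100
x2 OR NOT x5 = a + b − a·b on (0.6600, 0.7100) = 0.9014
(x2 OR NOT x5) OR x2 = a + b − a·b on (0.9014, 0.6600) = 0.9665
NOT x1 = 1 − 0.9000 = 0.1000
NOT x1 AND x5 = a·b on (0.1000, 0.2900) = 0.0290
((x2 OR NOT x5) OR x2) AND (NOT x1 AND x5) = a·b on (0.9665, 0.0290) = 0.0280
NOT (((x2 OR NOT x5) OR x2) AND (NOT x1 AND x5)) = 1 − 0.0280 = 0.9720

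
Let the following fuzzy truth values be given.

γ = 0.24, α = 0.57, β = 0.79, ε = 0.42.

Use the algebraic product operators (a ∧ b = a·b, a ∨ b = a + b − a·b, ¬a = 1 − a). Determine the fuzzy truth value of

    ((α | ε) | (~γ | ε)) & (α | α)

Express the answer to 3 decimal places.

0.787

α | ε = a + b − a·b on (0.5700, 0.4200) = 0.7506
~γ = 1 − 0.2400 = 0.7600
~γ | ε = a + b − a·b on (0.7600, 0.4200) = 0.8608
(α | ε) | (~γ | ε) = a + b − a·b on (0.7506, 0.8608) = 0.9653
α | α = a + b − a·b on (0.5700, 0.5700) = 0.8151
((α | ε) | (~γ | ε)) & (α | α) = a·b on (0.9653, 0.8151) = 0.7868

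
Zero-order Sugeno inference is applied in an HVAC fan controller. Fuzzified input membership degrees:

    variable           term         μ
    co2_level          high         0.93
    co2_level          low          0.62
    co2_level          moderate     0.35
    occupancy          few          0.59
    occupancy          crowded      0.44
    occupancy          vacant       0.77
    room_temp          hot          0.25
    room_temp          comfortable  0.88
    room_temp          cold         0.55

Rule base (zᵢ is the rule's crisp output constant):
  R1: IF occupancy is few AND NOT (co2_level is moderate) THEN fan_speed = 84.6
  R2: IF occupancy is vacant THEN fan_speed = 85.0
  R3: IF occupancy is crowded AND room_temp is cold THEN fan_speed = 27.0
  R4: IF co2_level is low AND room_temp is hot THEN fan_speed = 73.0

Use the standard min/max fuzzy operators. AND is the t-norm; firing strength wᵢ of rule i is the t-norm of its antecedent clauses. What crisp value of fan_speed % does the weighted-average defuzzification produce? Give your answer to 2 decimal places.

70.97

R1 (z=84.6): few=0.59, ¬moderate=1−0.35=0.65; AND[min(a, b)] → w = 0.59
R2 (z=85.0): vacant=0.77 → w = 0.77
R3 (z=27.0): crowded=0.44, cold=0.55; AND[min(a, b)] → w = 0.44
R4 (z=73.0): low=0.62, hot=0.25; AND[min(a, b)] → w = 0.25
Weighted average = (0.59·84.6 + 0.77·85.0 + 0.44·27.0 + 0.25·73.0) / (0.59 + 0.77 + 0.44 + 0.25)
  = 145.4940 / 2.0500 = 70.97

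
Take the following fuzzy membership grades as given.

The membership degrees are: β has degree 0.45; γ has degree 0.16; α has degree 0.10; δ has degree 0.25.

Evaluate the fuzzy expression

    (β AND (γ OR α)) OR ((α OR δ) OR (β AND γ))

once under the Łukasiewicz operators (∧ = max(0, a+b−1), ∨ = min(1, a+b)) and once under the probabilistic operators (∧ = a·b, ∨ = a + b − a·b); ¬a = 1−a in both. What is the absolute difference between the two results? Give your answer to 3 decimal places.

0.092

Under Łukasiewicz:
  γ OR α = min(1, a+b) on (0.16, 0.10) = 0.26
  β AND (γ OR α) = max(0, a+b−1) on (0.45, 0.26) = 0.00
  α OR δ = min(1, a+b) on (0.10, 0.25) = 0.35
  β AND γ = max(0, a+b−1) on (0.45, 0.16) = 0.00
  (α OR δ) OR (β AND γ) = min(1, a+b) on (0.35, 0.00) = 0.35
  (β AND (γ OR α)) OR ((α OR δ) OR (β AND γ)) = min(1, a+b) on (0.00, 0.35) = 0.35
  → value = 0.3500
Under probabilistic:
  γ OR α = a + b − a·b on (0.1600, 0.1000) = 0.2440
  β AND (γ OR α) = a·b on (0.4500, 0.2440) = 0.1098
  α OR δ = a + b − a·b on (0.1000, 0.2500) = 0.3250
  β AND γ = a·b on (0.4500, 0.1600) = 0.0720
  (α OR δ) OR (β AND γ) = a + b − a·b on (0.3250, 0.0720) = 0.3736
  (β AND (γ OR α)) OR ((α OR δ) OR (β AND γ)) = a + b − a·b on (0.1098, 0.3736) = 0.4424
  → value = 0.4424
|0.3500 − 0.4424| = 0.092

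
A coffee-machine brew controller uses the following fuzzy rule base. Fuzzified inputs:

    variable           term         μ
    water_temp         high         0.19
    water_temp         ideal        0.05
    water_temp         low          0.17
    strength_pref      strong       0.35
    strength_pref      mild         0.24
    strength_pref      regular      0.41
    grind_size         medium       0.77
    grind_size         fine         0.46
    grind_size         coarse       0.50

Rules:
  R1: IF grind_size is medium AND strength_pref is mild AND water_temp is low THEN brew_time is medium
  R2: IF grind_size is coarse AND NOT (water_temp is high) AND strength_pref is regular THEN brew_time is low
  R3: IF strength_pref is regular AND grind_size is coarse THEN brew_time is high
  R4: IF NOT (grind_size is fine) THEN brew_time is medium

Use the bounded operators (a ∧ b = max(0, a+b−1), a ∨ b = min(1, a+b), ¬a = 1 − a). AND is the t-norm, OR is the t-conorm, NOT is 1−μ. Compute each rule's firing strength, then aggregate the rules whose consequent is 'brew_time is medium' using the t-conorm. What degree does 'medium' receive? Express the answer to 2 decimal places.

0.54

R1: medium=0.77, mild=0.24, low=0.17; AND[max(0, a+b−1)] → w = 0.00
R2: coarse=0.50, ¬high=1−0.19=0.81, regular=0.41; AND[max(0, a+b−1)] → w = 0.00
R3: regular=0.41, coarse=0.50; AND[max(0, a+b−1)] → w = 0.00
R4: ¬fine=1−0.46=0.54 → w = 0.54
Rules with consequent 'medium': {R1, R4} → strengths 0.00, 0.54
Aggregate via t-conorm [min(1, a+b)]: 0.54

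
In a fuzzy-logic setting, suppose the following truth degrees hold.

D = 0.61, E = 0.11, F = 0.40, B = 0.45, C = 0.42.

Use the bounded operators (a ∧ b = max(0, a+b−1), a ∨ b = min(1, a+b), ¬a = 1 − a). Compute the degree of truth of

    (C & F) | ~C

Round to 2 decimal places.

C & F = max(0, a+b−1) on (0.42, 0.40) = 0.00
~C = 1 − 0.42 = 0.58
(C & F) | ~C = min(1, a+b) on (0.00, 0.58) = 0.58

0.58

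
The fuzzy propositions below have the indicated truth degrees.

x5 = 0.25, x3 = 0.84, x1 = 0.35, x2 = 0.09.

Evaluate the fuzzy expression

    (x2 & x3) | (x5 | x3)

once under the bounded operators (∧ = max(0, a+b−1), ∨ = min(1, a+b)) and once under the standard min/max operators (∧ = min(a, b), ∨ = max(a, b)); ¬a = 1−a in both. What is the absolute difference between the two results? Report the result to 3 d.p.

0.160

Under bounded:
  x2 & x3 = max(0, a+b−1) on (0.09, 0.84) = 0.00
  x5 | x3 = min(1, a+b) on (0.25, 0.84) = 1.00
  (x2 & x3) | (x5 | x3) = min(1, a+b) on (0.00, 1.00) = 1.00
  → value = 1.0000
Under standard min/max:
  x2 & x3 = min(a, b) on (0.09, 0.84) = 0.09
  x5 | x3 = max(a, b) on (0.25, 0.84) = 0.84
  (x2 & x3) | (x5 | x3) = max(a, b) on (0.09, 0.84) = 0.84
  → value = 0.8400
|1.0000 − 0.8400| = 0.160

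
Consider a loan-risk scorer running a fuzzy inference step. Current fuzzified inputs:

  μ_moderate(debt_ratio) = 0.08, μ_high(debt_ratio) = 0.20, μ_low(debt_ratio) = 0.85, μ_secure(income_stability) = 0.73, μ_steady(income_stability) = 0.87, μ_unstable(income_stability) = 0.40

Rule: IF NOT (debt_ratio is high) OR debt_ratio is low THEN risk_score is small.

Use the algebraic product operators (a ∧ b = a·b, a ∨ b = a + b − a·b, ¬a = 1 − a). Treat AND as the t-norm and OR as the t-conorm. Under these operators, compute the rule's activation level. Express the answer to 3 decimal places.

0.970

firing strength: ¬high=1−0.20=0.80, low=0.85; OR[a + b − a·b] → w = 0.9700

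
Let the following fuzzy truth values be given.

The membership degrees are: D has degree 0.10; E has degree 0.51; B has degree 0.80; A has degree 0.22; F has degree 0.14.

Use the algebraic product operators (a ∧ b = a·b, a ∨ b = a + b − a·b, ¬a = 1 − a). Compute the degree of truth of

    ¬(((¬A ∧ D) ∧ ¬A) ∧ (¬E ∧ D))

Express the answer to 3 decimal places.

¬A = 1 − 0.2200 = 0.7800
¬A ∧ D = a·b on (0.7800, 0.1000) = 0.0780
¬A = 1 − 0.2200 = 0.7800
(¬A ∧ D) ∧ ¬A = a·b on (0.0780, 0.7800) = 0.0608
¬E = 1 − 0.5100 = 0.4900
¬E ∧ D = a·b on (0.4900, 0.1000) = 0.0490
((¬A ∧ D) ∧ ¬A) ∧ (¬E ∧ D) = a·b on (0.0608, 0.0490) = 0.0030
¬(((¬A ∧ D) ∧ ¬A) ∧ (¬E ∧ D)) = 1 − 0.0030 = 0.9970

0.997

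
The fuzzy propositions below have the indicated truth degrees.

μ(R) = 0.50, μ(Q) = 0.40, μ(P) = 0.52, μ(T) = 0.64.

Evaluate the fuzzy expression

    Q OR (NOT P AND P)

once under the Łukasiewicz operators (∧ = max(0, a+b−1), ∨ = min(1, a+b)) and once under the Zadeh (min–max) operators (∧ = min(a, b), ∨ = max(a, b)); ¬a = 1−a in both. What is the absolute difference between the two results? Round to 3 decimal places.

Under Łukasiewicz:
  NOT P = 1 − 0.52 = 0.48
  NOT P AND P = max(0, a+b−1) on (0.48, 0.52) = 0.00
  Q OR (NOT P AND P) = min(1, a+b) on (0.40, 0.00) = 0.40
  → value = 0.4000
Under Zadeh (min–max):
  NOT P = 1 − 0.52 = 0.48
  NOT P AND P = min(a, b) on (0.48, 0.52) = 0.48
  Q OR (NOT P AND P) = max(a, b) on (0.40, 0.48) = 0.48
  → value = 0.4800
|0.4000 − 0.4800| = 0.080

0.080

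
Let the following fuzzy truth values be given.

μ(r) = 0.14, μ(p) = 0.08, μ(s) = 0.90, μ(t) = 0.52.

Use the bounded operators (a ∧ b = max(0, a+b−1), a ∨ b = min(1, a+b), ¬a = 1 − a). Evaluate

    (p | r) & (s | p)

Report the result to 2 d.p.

p | r = min(1, a+b) on (0.08, 0.14) = 0.22
s | p = min(1, a+b) on (0.90, 0.08) = 0.98
(p | r) & (s | p) = max(0, a+b−1) on (0.22, 0.98) = 0.20

0.20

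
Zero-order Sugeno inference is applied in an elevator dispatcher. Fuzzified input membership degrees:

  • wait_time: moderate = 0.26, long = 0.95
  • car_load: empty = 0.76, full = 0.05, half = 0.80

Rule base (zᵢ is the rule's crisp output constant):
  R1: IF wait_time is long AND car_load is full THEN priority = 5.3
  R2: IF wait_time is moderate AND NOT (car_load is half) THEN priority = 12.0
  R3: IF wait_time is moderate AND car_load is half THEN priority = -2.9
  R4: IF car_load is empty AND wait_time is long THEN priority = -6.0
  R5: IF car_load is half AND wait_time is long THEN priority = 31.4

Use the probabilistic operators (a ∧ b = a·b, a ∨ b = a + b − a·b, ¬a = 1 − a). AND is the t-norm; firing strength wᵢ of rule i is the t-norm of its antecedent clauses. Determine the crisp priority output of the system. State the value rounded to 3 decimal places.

11.067

R1 (z=5.3): long=0.95, full=0.05; AND[a·b] → w = 0.0475
R2 (z=12.0): moderate=0.26, ¬half=1−0.80=0.20; AND[a·b] → w = 0.0520
R3 (z=-2.9): moderate=0.26, half=0.80; AND[a·b] → w = 0.2080
R4 (z=-6.0): empty=0.76, long=0.95; AND[a·b] → w = 0.7220
R5 (z=31.4): half=0.80, long=0.95; AND[a·b] → w = 0.7600
Weighted average = (0.0475·5.3 + 0.0520·12.0 + 0.2080·-2.9 + 0.7220·-6.0 + 0.7600·31.4) / (0.0475 + 0.0520 + 0.2080 + 0.7220 + 0.7600)
  = 19.8045 / 1.7895 = 11.067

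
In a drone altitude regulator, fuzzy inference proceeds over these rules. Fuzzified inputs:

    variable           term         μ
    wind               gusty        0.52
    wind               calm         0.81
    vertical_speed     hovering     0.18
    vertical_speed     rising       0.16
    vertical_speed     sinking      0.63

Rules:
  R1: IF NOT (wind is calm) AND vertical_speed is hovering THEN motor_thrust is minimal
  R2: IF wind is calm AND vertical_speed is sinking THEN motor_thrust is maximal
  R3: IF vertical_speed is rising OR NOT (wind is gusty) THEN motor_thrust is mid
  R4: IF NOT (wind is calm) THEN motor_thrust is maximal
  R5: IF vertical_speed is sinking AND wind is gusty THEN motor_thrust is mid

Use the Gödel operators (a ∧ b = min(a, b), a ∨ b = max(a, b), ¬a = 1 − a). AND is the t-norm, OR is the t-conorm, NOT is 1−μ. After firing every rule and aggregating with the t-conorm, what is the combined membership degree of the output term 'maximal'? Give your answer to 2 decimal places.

0.63

R1: ¬calm=1−0.81=0.19, hovering=0.18; AND[min(a, b)] → w = 0.18
R2: calm=0.81, sinking=0.63; AND[min(a, b)] → w = 0.63
R3: rising=0.16, ¬gusty=1−0.52=0.48; OR[max(a, b)] → w = 0.48
R4: ¬calm=1−0.81=0.19 → w = 0.19
R5: sinking=0.63, gusty=0.52; AND[min(a, b)] → w = 0.52
Rules with consequent 'maximal': {R2, R4} → strengths 0.63, 0.19
Aggregate via t-conorm [max(a, b)]: 0.63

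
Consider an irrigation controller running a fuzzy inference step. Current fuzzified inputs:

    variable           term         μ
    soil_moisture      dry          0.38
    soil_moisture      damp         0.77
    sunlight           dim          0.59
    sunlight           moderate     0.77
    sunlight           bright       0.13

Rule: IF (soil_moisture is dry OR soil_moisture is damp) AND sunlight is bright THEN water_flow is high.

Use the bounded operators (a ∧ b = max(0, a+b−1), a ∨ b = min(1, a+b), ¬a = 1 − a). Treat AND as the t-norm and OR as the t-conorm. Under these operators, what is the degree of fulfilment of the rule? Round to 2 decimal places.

0.13

firing strength: (dry=0.38 OR damp=0.77) = 1.00; AND[max(0, a+b−1)] with bright=0.13 → w = 0.13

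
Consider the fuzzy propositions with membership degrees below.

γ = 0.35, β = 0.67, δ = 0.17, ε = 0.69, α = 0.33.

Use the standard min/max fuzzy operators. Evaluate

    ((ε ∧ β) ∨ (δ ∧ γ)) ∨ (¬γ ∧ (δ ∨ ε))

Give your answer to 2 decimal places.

ε ∧ β = min(a, b) on (0.69, 0.67) = 0.67
δ ∧ γ = min(a, b) on (0.17, 0.35) = 0.17
(ε ∧ β) ∨ (δ ∧ γ) = max(a, b) on (0.67, 0.17) = 0.67
¬γ = 1 − 0.35 = 0.65
δ ∨ ε = max(a, b) on (0.17, 0.69) = 0.69
¬γ ∧ (δ ∨ ε) = min(a, b) on (0.65, 0.69) = 0.65
((ε ∧ β) ∨ (δ ∧ γ)) ∨ (¬γ ∧ (δ ∨ ε)) = max(a, b) on (0.67, 0.65) = 0.67

0.67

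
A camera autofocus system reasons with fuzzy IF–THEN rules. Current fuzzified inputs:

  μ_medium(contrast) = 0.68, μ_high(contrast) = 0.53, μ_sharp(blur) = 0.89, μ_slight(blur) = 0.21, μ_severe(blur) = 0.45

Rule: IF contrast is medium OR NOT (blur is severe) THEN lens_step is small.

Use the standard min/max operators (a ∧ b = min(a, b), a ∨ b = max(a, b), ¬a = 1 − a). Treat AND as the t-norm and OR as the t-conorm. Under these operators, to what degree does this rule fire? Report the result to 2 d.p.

0.68

firing strength: medium=0.68, ¬severe=1−0.45=0.55; OR[max(a, b)] → w = 0.68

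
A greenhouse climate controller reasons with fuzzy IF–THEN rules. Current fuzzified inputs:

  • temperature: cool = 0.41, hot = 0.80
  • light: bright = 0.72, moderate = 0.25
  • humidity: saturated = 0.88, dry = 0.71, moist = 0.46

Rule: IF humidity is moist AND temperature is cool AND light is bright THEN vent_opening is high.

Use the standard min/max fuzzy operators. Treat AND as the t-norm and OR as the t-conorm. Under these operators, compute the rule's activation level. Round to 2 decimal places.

firing strength: moist=0.46, cool=0.41, bright=0.72; AND[min(a, b)] → w = 0.41

0.41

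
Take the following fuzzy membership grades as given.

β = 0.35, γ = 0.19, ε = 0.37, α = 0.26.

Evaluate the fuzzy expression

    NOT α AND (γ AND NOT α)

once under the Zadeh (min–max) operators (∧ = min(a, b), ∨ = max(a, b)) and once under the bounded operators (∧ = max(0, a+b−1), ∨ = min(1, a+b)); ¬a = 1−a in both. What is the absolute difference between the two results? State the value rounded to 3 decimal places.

0.190

Under Zadeh (min–max):
  NOT α = 1 − 0.26 = 0.74
  NOT α = 1 − 0.26 = 0.74
  γ AND NOT α = min(a, b) on (0.19, 0.74) = 0.19
  NOT α AND (γ AND NOT α) = min(a, b) on (0.74, 0.19) = 0.19
  → value = 0.1900
Under bounded:
  NOT α = 1 − 0.26 = 0.74
  NOT α = 1 − 0.26 = 0.74
  γ AND NOT α = max(0, a+b−1) on (0.19, 0.74) = 0.00
  NOT α AND (γ AND NOT α) = max(0, a+b−1) on (0.74, 0.00) = 0.00
  → value = 0.0000
|0.1900 − 0.0000| = 0.190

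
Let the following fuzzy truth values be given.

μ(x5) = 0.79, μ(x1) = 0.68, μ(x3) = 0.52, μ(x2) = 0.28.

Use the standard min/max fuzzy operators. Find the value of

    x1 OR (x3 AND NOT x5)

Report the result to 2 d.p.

NOT x5 = 1 − 0.79 = 0.21
x3 AND NOT x5 = min(a, b) on (0.52, 0.21) = 0.21
x1 OR (x3 AND NOT x5) = max(a, b) on (0.68, 0.21) = 0.68

0.68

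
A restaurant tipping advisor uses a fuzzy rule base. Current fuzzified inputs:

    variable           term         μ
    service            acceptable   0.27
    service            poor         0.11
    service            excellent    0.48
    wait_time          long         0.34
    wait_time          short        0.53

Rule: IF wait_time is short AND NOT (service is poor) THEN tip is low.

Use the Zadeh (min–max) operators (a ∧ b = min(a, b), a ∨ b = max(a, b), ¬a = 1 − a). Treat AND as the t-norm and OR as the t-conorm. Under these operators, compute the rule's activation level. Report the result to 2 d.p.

firing strength: short=0.53, ¬poor=1−0.11=0.89; AND[min(a, b)] → w = 0.53

0.53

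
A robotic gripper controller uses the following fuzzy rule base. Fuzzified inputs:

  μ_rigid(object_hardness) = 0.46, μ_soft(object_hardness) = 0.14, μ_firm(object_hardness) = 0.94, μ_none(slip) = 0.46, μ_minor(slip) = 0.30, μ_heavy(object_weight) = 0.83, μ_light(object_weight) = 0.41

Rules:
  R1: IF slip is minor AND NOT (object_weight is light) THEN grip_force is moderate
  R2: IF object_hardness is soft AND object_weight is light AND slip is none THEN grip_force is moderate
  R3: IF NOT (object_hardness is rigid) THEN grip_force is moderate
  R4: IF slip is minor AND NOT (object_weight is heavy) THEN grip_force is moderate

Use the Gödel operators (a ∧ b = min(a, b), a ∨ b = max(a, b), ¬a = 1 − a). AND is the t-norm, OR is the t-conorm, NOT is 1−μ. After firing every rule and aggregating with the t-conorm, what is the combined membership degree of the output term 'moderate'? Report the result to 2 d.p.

R1: minor=0.30, ¬light=1−0.41=0.59; AND[min(a, b)] → w = 0.30
R2: soft=0.14, light=0.41, none=0.46; AND[min(a, b)] → w = 0.14
R3: ¬rigid=1−0.46=0.54 → w = 0.54
R4: minor=0.30, ¬heavy=1−0.83=0.17; AND[min(a, b)] → w = 0.17
Rules with consequent 'moderate': {R1, R2, R3, R4} → strengths 0.30, 0.14, 0.54, 0.17
Aggregate via t-conorm [max(a, b)]: 0.54

0.54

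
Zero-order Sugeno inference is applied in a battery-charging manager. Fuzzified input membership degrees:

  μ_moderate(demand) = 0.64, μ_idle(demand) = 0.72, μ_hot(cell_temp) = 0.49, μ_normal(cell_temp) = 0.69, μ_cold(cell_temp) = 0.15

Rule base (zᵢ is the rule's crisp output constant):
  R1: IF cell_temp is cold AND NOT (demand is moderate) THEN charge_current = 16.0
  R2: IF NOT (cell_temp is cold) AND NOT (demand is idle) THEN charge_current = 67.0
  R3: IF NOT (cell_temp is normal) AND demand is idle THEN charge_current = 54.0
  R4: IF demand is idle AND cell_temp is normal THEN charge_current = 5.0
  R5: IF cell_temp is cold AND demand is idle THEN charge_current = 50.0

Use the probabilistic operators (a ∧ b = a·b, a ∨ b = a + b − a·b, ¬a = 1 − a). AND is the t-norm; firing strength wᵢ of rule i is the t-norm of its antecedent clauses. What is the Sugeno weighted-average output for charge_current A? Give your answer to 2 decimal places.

R1 (z=16.0): cold=0.15, ¬moderate=1−0.64=0.36; AND[a·b] → w = 0.0540
R2 (z=67.0): ¬cold=1−0.15=0.85, ¬idle=1−0.72=0.28; AND[a·b] → w = 0.2380
R3 (z=54.0): ¬normal=1−0.69=0.31, idle=0.72; AND[a·b] → w = 0.2232
R4 (z=5.0): idle=0.72, normal=0.69; AND[a·b] → w = 0.4968
R5 (z=50.0): cold=0.15, idle=0.72; AND[a·b] → w = 0.1080
Weighted average = (0.0540·16.0 + 0.2380·67.0 + 0.2232·54.0 + 0.4968·5.0 + 0.1080·50.0) / (0.0540 + 0.2380 + 0.2232 + 0.4968 + 0.1080)
  = 36.7468 / 1.1200 = 32.81

32.81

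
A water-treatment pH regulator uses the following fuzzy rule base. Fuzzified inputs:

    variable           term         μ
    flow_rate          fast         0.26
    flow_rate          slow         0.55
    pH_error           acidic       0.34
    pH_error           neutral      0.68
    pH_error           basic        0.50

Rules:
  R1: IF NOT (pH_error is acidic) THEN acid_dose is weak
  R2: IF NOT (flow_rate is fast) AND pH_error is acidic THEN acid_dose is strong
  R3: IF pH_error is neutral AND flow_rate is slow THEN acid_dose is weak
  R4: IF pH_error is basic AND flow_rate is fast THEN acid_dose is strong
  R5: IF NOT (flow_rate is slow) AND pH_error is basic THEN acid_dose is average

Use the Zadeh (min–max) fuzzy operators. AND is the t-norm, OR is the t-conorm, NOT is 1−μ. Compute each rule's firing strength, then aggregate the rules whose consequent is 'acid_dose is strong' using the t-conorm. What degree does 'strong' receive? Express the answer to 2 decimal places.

0.34

R1: ¬acidic=1−0.34=0.66 → w = 0.66
R2: ¬fast=1−0.26=0.74, acidic=0.34; AND[min(a, b)] → w = 0.34
R3: neutral=0.68, slow=0.55; AND[min(a, b)] → w = 0.55
R4: basic=0.50, fast=0.26; AND[min(a, b)] → w = 0.26
R5: ¬slow=1−0.55=0.45, basic=0.50; AND[min(a, b)] → w = 0.45
Rules with consequent 'strong': {R2, R4} → strengths 0.34, 0.26
Aggregate via t-conorm [max(a, b)]: 0.34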